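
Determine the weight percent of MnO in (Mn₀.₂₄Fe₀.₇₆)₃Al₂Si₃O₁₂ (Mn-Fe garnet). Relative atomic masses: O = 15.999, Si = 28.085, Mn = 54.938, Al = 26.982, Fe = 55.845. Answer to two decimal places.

Molar mass of (Mn₀.₂₄Fe₀.₇₆)₃Al₂Si₃O₁₂ = 0.72×54.938 + 2.28×55.845 + 2×26.982 + 3×28.085 + 12×15.999 = 497.089 g/mol.
Each formula unit contains 0.72 Mn, equivalent to 0.72/1 = 0.7200 mol MnO.
M(MnO) = 1×54.938 + 1×15.999 = 70.937 g/mol.
Mass of MnO per formula unit = 0.7200 × 70.937 = 51.075 g.
MnO wt% = 51.075 / 497.089 × 100 = 10.27%.

10.27 wt%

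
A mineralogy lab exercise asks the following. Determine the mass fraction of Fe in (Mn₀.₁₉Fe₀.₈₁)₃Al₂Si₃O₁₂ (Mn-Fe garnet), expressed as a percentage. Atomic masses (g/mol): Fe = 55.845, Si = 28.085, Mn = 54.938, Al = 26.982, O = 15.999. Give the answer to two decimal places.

Formula mass = 0.57×54.938 + 2.43×55.845 + 2×26.982 + 3×28.085 + 12×15.999 = 497.225 g/mol, of which 135.703 g is Fe.
So Fe makes up 135.703/497.225 = 0.2729 of the mass, i.e. 27.29%.

27.29 weight percent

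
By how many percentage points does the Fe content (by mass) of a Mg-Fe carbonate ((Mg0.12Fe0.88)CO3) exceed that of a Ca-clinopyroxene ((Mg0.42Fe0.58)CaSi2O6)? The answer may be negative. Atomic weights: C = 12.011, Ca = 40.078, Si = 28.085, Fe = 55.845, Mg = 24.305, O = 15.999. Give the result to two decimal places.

30.06 percentage points

First mineral: 49.144 g Fe in 112.068 g formula = 43.85 wt% Fe.
Second mineral: 32.390 g Fe in 234.840 g formula = 13.79 wt% Fe.
43.85% − 13.79% gives a difference of 30.06 percentage points.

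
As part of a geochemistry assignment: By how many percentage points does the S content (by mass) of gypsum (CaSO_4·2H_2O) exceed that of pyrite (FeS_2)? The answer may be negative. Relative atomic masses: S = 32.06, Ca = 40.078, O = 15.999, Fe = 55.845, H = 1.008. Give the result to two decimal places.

M(CaSO_4·2H_2O) = 172.164 g/mol, so wt% S = 32.060/172.164 × 100 = 18.62%.
M(FeS_2) = 119.965 g/mol, so wt% S = 64.120/119.965 × 100 = 53.45%.
18.62 − 53.45 = -34.83 pp.

-34.83 percentage points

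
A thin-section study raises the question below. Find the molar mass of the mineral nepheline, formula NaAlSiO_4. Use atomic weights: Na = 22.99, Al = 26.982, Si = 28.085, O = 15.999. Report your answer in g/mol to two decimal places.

142.05 g/mol

Na: 1 × 22.99 = 22.9900
Al: 1 × 26.982 = 26.9820
Si: 1 × 28.085 = 28.0850
O: 4 × 15.999 = 63.9960
Summing the contributions gives the formula mass.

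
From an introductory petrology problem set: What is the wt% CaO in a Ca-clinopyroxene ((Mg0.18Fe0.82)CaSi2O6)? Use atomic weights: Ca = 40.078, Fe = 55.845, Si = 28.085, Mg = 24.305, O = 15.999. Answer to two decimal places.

23.13 wt%

Molar mass of (Mg0.18Fe0.82)CaSi2O6 = 0.18×24.305 + 0.82×55.845 + 1×40.078 + 2×28.085 + 6×15.999 = 242.410 g/mol.
Each formula unit contains 1 Ca, equivalent to 1/1 = 1.0000 mol CaO.
M(CaO) = 1×40.078 + 1×15.999 = 56.077 g/mol.
Mass of CaO per formula unit = 1.0000 × 56.077 = 56.077 g.
CaO wt% = 56.077 / 242.410 × 100 = 23.13%.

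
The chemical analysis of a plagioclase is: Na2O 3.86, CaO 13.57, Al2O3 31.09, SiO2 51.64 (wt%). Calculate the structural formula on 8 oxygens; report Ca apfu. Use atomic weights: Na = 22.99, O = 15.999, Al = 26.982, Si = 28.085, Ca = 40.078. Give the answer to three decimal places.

Na2O: 3.86/61.979 = 0.06228 mol → 0.12456 mol Na, 0.06228 mol O.
CaO: 13.57/56.077 = 0.24199 mol → 0.24199 mol Ca, 0.24199 mol O.
Al2O3: 31.09/101.961 = 0.30492 mol → 0.60984 mol Al, 0.91476 mol O.
SiO2: 51.64/60.083 = 0.85948 mol → 0.85948 mol Si, 1.71896 mol O.
Total oxygen = 2.93799 mol. Normalization factor = 8/2.93799 = 2.72295.
Ca per 8 O = 0.24199 × 2.72295 = 0.659.

0.659 Ca apfu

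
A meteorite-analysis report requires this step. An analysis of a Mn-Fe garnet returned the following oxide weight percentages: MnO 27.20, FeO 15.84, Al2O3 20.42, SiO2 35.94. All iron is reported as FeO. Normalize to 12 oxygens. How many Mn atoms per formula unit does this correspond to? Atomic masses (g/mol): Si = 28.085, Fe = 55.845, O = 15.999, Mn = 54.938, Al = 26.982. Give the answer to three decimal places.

MnO (M=70.937): mol = 0.38344; Mn = 0.38344, O = 0.38344.
FeO (M=71.844): mol = 0.22048; Fe = 0.22048, O = 0.22048.
Al2O3 (M=101.961): mol = 0.20027; Al = 0.40054, O = 0.60081.
SiO2 (M=60.083): mol = 0.59817; Si = 0.59817, O = 1.19634.
ΣO = 2.40107; factor = 12/ΣO = 4.99777.
Mn apfu = 0.38344 × 4.99777 = 1.916.

1.916 Mn apfu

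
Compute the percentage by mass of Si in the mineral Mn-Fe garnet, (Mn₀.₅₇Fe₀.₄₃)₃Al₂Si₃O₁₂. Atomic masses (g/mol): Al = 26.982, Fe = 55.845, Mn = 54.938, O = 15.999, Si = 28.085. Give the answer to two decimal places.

16.98 wt%

Molar mass of (Mn₀.₅₇Fe₀.₄₃)₃Al₂Si₃O₁₂: 1.71*54.938 + 1.29*55.845 + 2*26.982 + 3*28.085 + 12*15.999 = 496.191 g/mol.
Mass of Si per formula unit: 3 × 28.085 = 84.255 g.
Weight fraction Si = 84.255 / 496.191 = 0.1698.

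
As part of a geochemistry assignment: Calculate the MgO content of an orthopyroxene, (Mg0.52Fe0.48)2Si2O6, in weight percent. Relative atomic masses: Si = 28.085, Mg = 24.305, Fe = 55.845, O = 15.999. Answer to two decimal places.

18.14 wt%

Formula mass = 231.052 g/mol.
1.04 Mg → 1.0400 mol MgO per formula unit; M(MgO) = 40.304, so MgO mass = 41.916 g.
41.916/231.052 × 100 = 18.14 wt%.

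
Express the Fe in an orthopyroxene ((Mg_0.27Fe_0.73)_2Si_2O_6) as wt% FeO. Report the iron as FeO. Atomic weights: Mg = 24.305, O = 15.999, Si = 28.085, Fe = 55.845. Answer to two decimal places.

42.50 wt%

M((Mg_0.27Fe_0.73)_2Si_2O_6) = 246.822 g/mol; M(FeO) = 71.844 g/mol.
Moles FeO per formula unit = 1.46 Fe ÷ 1 = 1.4600.
FeO fraction = (1.4600 × 71.844) / 246.822 = 104.892/246.822 = 0.4250.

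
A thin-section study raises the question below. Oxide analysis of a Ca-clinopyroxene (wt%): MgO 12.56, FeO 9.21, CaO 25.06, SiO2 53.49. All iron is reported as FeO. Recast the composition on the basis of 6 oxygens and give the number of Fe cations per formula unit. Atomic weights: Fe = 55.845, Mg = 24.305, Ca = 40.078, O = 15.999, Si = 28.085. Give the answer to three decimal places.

12.56 wt% MgO ÷ 40.304 g/mol = 0.31163 mol, giving 0.31163 Mg and 0.31163 O.
9.21 wt% FeO ÷ 71.844 g/mol = 0.12819 mol, giving 0.12819 Fe and 0.12819 O.
25.06 wt% CaO ÷ 56.077 g/mol = 0.44689 mol, giving 0.44689 Ca and 0.44689 O.
53.49 wt% SiO2 ÷ 60.083 g/mol = 0.89027 mol, giving 0.89027 Si and 1.78054 O.
Oxygen sums to 2.66725; scaling by 6/2.66725 = 2.24951 puts the formula on 6 O.
Fe: 0.12819 × 2.24951 = 0.288 atoms per formula unit.

0.288 Fe apfu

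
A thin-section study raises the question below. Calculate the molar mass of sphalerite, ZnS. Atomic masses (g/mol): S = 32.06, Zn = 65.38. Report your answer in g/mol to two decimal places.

Zn: 1 × 65.38 = 65.3800
S: 1 × 32.06 = 32.0600
Summing the contributions gives the formula mass.

97.44 g/mol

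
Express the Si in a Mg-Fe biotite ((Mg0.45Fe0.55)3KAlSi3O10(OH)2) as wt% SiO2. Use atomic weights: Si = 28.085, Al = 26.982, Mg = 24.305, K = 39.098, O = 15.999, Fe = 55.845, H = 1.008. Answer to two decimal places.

38.41 wt%

M((Mg0.45Fe0.55)3KAlSi3O10(OH)2) = 469.295 g/mol; M(SiO2) = 60.083 g/mol.
Moles SiO2 per formula unit = 3 Si ÷ 1 = 3.0000.
SiO2 fraction = (3.0000 × 60.083) / 469.295 = 180.249/469.295 = 0.3841.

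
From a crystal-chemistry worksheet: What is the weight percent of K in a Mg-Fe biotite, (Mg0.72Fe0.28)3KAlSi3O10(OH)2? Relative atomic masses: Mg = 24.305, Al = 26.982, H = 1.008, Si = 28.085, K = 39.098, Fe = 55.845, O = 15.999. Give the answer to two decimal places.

8.81 wt%

M((Mg0.72Fe0.28)3KAlSi3O10(OH)2) = 443.748 g/mol.
K contributes 1 × 39.098 = 39.098 g per mole.
39.098/443.748 = 0.0881 → 8.81%.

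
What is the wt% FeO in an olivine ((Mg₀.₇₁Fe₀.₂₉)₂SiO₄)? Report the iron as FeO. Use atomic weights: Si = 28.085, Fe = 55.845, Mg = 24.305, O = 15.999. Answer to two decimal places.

26.21 wt%

Formula mass = 158.984 g/mol.
0.58 Fe → 0.5800 mol FeO per formula unit; M(FeO) = 71.844, so FeO mass = 41.670 g.
41.670/158.984 × 100 = 26.21 wt%.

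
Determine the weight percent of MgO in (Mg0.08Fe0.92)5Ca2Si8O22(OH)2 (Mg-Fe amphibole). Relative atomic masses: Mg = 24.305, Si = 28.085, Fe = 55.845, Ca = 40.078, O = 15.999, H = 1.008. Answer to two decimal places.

Molar mass of (Mg0.08Fe0.92)5Ca2Si8O22(OH)2 = 0.40·24.305 + 4.60·55.845 + 2·40.078 + 8·28.085 + 24·15.999 + 2·1.008 = 957.437 g/mol.
Each formula unit contains 0.40 Mg, equivalent to 0.40/1 = 0.4000 mol MgO.
M(MgO) = 1×24.305 + 1×15.999 = 40.304 g/mol.
Mass of MgO per formula unit = 0.4000 × 40.304 = 16.122 g.
MgO wt% = 16.122 / 957.437 × 100 = 1.68%.

1.68 wt%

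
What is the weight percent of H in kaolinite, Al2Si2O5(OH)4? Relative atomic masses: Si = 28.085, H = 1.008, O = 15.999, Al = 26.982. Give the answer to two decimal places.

1.56 weight percent

Formula mass = 2·26.982 + 2·28.085 + 9·15.999 + 4·1.008 = 258.157 g/mol, of which 4.032 g is H.
So H makes up 4.032/258.157 = 0.0156 of the mass, i.e. 1.56%.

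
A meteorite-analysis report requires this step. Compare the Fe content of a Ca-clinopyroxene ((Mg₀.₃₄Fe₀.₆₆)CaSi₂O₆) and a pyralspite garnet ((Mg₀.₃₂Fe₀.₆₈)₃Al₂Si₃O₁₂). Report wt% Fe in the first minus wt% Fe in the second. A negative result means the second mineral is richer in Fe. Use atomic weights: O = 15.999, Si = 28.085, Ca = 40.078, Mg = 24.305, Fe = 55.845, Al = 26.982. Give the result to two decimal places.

-8.84 percentage points

M((Mg₀.₃₄Fe₀.₆₆)CaSi₂O₆) = 237.363 g/mol, so wt% Fe = 36.858/237.363 × 100 = 15.53%.
M((Mg₀.₃₂Fe₀.₆₈)₃Al₂Si₃O₁₂) = 467.464 g/mol, so wt% Fe = 113.924/467.464 × 100 = 24.37%.
15.53 − 24.37 = -8.84 pp.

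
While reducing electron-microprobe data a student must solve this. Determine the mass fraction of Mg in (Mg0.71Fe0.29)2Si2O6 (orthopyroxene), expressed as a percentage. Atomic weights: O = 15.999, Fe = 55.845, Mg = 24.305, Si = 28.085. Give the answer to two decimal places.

15.75 mass %

Formula mass = 1.42·24.305 + 0.58·55.845 + 2·28.085 + 6·15.999 = 219.067 g/mol, of which 34.513 g is Mg.
So Mg makes up 34.513/219.067 = 0.1575 of the mass, i.e. 15.75%.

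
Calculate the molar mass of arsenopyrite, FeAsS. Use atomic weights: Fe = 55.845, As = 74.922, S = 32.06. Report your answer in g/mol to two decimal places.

162.83 g/mol

The formula mass is the sum 1·55.845 + 1·74.922 + 1·32.06.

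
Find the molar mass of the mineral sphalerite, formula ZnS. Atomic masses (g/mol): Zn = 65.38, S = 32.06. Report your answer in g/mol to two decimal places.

97.44 g/mol

The formula mass is the sum 1(65.38) + 1(32.06).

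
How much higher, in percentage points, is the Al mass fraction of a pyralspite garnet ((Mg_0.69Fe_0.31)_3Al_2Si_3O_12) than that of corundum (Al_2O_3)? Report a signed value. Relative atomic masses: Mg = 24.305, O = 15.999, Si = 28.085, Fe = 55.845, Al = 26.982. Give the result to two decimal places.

-40.45 percentage points

Al in (Mg_0.69Fe_0.31)_3Al_2Si_3O_12: molar mass 432.454 g/mol; 2×26.982 = 53.964 g → 12.48 wt%.
Al in Al_2O_3: molar mass 101.961 g/mol; 2×26.982 = 53.964 g → 52.93 wt%.
Difference = 12.48 − 52.93 = -40.45 percentage points.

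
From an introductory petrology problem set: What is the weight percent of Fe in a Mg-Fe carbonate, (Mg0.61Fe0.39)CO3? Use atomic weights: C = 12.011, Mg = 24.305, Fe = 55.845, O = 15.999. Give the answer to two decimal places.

22.54 mass %

Formula mass = 0.61*24.305 + 0.39*55.845 + 1*12.011 + 3*15.999 = 96.614 g/mol, of which 21.780 g is Fe.
So Fe makes up 21.780/96.614 = 0.2254 of the mass, i.e. 22.54%.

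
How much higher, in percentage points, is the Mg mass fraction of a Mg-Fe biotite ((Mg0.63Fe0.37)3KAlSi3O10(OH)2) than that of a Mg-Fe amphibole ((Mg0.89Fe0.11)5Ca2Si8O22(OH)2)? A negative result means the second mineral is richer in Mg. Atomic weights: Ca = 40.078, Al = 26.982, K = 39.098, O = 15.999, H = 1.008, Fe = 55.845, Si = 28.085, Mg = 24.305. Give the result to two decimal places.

First mineral: 45.936 g Mg in 452.263 g formula = 10.16 wt% Mg.
Second mineral: 108.157 g Mg in 829.700 g formula = 13.04 wt% Mg.
10.16% − 13.04% gives a difference of -2.88 percentage points.

-2.88 percentage points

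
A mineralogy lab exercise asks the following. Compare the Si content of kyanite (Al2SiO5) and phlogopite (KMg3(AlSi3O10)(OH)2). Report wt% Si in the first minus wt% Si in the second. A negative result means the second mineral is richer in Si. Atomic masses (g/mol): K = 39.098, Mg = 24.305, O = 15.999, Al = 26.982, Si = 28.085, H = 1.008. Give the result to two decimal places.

First mineral: 28.085 g Si in 162.044 g formula = 17.33 wt% Si.
Second mineral: 84.255 g Si in 417.254 g formula = 20.19 wt% Si.
17.33% − 20.19% gives a difference of -2.86 percentage points.

-2.86 percentage points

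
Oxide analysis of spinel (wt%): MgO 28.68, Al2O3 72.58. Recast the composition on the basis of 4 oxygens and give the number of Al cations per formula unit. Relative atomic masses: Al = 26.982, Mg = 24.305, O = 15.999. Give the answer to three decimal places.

2.000 Al apfu

28.68 wt% MgO ÷ 40.304 g/mol = 0.71159 mol, giving 0.71159 Mg and 0.71159 O.
72.58 wt% Al2O3 ÷ 101.961 g/mol = 0.71184 mol, giving 1.42368 Al and 2.13552 O.
Oxygen sums to 2.84711; scaling by 4/2.84711 = 1.40493 puts the formula on 4 O.
Al: 1.42368 × 1.40493 = 2.000 atoms per formula unit.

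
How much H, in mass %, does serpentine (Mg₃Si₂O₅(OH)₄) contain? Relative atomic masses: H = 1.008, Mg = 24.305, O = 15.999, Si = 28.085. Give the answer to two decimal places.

Molar mass of Mg₃Si₂O₅(OH)₄: 3·24.305 + 2·28.085 + 9·15.999 + 4·1.008 = 277.108 g/mol.
Mass of H per formula unit: 4 × 1.008 = 4.032 g.
Weight fraction H = 4.032 / 277.108 = 0.0146.

1.46 mass %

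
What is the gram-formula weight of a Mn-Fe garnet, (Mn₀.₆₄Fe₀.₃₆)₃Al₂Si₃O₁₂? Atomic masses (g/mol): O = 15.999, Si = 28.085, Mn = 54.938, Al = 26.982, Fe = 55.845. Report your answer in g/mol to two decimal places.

496.00 g/mol

M = 1.92*54.938 + 1.08*55.845 + 2*26.982 + 3*28.085 + 12*15.999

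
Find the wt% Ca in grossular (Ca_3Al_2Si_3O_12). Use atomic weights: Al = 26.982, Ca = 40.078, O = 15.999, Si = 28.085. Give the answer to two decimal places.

M(Ca_3Al_2Si_3O_12) = 450.441 g/mol.
Ca contributes 3 × 40.078 = 120.234 g per mole.
120.234/450.441 = 0.2669 → 26.69%.

26.69 wt%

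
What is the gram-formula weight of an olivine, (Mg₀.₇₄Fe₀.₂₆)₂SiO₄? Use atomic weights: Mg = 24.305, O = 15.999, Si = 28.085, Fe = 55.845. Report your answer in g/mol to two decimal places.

157.09 g/mol

The formula mass is the sum 1.48×24.305 + 0.52×55.845 + 1×28.085 + 4×15.999.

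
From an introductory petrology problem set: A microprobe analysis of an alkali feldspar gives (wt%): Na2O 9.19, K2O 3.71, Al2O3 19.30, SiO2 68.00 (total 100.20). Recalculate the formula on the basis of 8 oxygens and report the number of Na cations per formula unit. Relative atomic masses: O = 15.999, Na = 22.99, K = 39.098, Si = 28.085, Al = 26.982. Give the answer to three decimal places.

Na2O: 9.19/61.979 = 0.14828 mol → 0.29656 mol Na, 0.14828 mol O.
K2O: 3.71/94.195 = 0.03939 mol → 0.07878 mol K, 0.03939 mol O.
Al2O3: 19.30/101.961 = 0.18929 mol → 0.37858 mol Al, 0.56787 mol O.
SiO2: 68.00/60.083 = 1.13177 mol → 1.13177 mol Si, 2.26354 mol O.
Total oxygen = 3.01908 mol. Normalization factor = 8/3.01908 = 2.64981.
Na per 8 O = 0.29656 × 2.64981 = 0.786.

0.786 Na apfu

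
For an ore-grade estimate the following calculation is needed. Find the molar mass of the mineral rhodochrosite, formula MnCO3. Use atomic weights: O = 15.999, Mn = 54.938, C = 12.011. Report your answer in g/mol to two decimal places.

M = 1·54.938 + 1·12.011 + 3·15.999

114.95 g/mol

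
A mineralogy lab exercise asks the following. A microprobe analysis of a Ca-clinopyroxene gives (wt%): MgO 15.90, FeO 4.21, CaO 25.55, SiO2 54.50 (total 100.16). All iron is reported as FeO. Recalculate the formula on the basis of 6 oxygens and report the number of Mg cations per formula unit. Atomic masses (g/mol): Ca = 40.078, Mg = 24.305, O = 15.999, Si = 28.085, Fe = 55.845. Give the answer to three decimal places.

0.869 Mg apfu

MgO (M=40.304): mol = 0.39450; Mg = 0.39450, O = 0.39450.
FeO (M=71.844): mol = 0.05860; Fe = 0.05860, O = 0.05860.
CaO (M=56.077): mol = 0.45562; Ca = 0.45562, O = 0.45562.
SiO2 (M=60.083): mol = 0.90708; Si = 0.90708, O = 1.81416.
ΣO = 2.72288; factor = 6/ΣO = 2.20355.
Mg apfu = 0.39450 × 2.20355 = 0.869.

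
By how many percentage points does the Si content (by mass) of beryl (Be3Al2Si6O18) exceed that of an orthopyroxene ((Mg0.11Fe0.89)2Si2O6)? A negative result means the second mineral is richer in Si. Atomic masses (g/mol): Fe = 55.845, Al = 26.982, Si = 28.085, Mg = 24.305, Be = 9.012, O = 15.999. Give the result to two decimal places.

Si in Be3Al2Si6O18: molar mass 537.492 g/mol; 6×28.085 = 168.510 g → 31.35 wt%.
Si in (Mg0.11Fe0.89)2Si2O6: molar mass 256.915 g/mol; 2×28.085 = 56.170 g → 21.86 wt%.
Difference = 31.35 − 21.86 = 9.49 percentage points.

9.49 percentage points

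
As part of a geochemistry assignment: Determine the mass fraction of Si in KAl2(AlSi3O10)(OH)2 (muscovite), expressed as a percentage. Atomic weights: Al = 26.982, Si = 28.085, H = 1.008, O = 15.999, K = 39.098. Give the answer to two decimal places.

21.15 weight percent

Formula mass = 1·39.098 + 3·26.982 + 3·28.085 + 12·15.999 + 2·1.008 = 398.303 g/mol, of which 84.255 g is Si.
So Si makes up 84.255/398.303 = 0.2115 of the mass, i.e. 21.15%.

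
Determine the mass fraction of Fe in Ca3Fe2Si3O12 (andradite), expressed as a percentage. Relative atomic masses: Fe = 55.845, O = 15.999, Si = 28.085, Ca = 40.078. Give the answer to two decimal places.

Formula mass = 3*40.078 + 2*55.845 + 3*28.085 + 12*15.999 = 508.167 g/mol, of which 111.690 g is Fe.
So Fe makes up 111.690/508.167 = 0.2198 of the mass, i.e. 21.98%.

21.98 mass %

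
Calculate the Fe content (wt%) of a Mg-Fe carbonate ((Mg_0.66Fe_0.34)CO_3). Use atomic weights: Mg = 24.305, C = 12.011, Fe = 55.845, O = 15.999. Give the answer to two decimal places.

M((Mg_0.66Fe_0.34)CO_3) = 95.037 g/mol.
Fe contributes 0.34 × 55.845 = 18.987 g per mole.
18.987/95.037 = 0.1998 → 19.98%.

19.98 wt%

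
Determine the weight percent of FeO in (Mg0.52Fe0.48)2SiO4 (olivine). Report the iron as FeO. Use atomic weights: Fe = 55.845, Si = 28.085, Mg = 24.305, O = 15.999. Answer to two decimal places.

40.34 wt%

Formula mass = 170.969 g/mol.
0.96 Fe → 0.9600 mol FeO per formula unit; M(FeO) = 71.844, so FeO mass = 68.970 g.
68.970/170.969 × 100 = 40.34 wt%.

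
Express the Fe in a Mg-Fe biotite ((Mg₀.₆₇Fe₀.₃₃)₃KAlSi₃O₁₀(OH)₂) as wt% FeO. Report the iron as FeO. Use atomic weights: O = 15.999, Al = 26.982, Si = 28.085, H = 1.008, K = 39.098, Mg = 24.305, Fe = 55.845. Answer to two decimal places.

15.86 wt%

Molar mass of (Mg₀.₆₇Fe₀.₃₃)₃KAlSi₃O₁₀(OH)₂ = 2.01*24.305 + 0.99*55.845 + 1*39.098 + 1*26.982 + 3*28.085 + 12*15.999 + 2*1.008 = 448.479 g/mol.
Each formula unit contains 0.99 Fe, equivalent to 0.99/1 = 0.9900 mol FeO.
M(FeO) = 1×55.845 + 1×15.999 = 71.844 g/mol.
Mass of FeO per formula unit = 0.9900 × 71.844 = 71.126 g.
FeO wt% = 71.126 / 448.479 × 100 = 15.86%.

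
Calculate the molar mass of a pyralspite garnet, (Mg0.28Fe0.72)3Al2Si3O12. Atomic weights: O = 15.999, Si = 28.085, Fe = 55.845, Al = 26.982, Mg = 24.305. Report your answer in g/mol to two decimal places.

Mg: 0.84 × 24.305 = 20.4162
Fe: 2.16 × 55.845 = 120.6252
Al: 2 × 26.982 = 53.9640
Si: 3 × 28.085 = 84.2550
O: 12 × 15.999 = 191.9880
Summing the contributions gives the formula mass.

471.25 g/mol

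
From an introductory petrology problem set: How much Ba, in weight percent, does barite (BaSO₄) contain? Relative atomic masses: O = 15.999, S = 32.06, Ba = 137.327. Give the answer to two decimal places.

58.84 weight percent

Formula mass = 1·137.327 + 1·32.06 + 4·15.999 = 233.383 g/mol, of which 137.327 g is Ba.
So Ba makes up 137.327/233.383 = 0.5884 of the mass, i.e. 58.84%.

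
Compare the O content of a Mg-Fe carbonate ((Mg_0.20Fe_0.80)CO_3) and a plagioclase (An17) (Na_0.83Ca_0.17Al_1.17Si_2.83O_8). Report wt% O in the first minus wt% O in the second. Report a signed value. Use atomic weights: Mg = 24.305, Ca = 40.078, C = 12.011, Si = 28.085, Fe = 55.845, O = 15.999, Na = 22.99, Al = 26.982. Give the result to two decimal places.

-4.50 percentage points

M((Mg_0.20Fe_0.80)CO_3) = 109.545 g/mol, so wt% O = 47.997/109.545 × 100 = 43.81%.
M(Na_0.83Ca_0.17Al_1.17Si_2.83O_8) = 264.936 g/mol, so wt% O = 127.992/264.936 × 100 = 48.31%.
43.81 − 48.31 = -4.50 pp.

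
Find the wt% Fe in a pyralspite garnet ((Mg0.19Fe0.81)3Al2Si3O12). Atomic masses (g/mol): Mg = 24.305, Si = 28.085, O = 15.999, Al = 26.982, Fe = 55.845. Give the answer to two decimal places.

Molar mass of (Mg0.19Fe0.81)3Al2Si3O12: 0.57*24.305 + 2.43*55.845 + 2*26.982 + 3*28.085 + 12*15.999 = 479.764 g/mol.
Mass of Fe per formula unit: 2.43 × 55.845 = 135.703 g.
Weight fraction Fe = 135.703 / 479.764 = 0.2829.

28.29 weight percent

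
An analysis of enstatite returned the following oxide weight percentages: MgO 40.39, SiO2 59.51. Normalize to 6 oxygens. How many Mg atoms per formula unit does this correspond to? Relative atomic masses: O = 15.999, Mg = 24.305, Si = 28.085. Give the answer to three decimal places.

MgO (M=40.304): mol = 1.00213; Mg = 1.00213, O = 1.00213.
SiO2 (M=60.083): mol = 0.99046; Si = 0.99046, O = 1.98092.
ΣO = 2.98305; factor = 6/ΣO = 2.01136.
Mg apfu = 1.00213 × 2.01136 = 2.016.

2.016 Mg apfu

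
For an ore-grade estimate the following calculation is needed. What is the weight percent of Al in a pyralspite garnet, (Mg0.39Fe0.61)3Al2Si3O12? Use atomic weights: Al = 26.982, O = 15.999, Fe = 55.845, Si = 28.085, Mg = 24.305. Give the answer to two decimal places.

11.71 mass %

Formula mass = 1.17×24.305 + 1.83×55.845 + 2×26.982 + 3×28.085 + 12×15.999 = 460.840 g/mol, of which 53.964 g is Al.
So Al makes up 53.964/460.840 = 0.1171 of the mass, i.e. 11.71%.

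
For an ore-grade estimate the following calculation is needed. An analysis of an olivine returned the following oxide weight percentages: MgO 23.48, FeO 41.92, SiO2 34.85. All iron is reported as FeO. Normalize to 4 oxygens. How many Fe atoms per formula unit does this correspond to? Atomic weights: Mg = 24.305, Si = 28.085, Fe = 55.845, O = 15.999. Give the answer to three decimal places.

1.003 Fe apfu

MgO: 23.48/40.304 = 0.58257 mol → 0.58257 mol Mg, 0.58257 mol O.
FeO: 41.92/71.844 = 0.58349 mol → 0.58349 mol Fe, 0.58349 mol O.
SiO2: 34.85/60.083 = 0.58003 mol → 0.58003 mol Si, 1.16006 mol O.
Total oxygen = 2.32612 mol. Normalization factor = 4/2.32612 = 1.71960.
Fe per 4 O = 0.58349 × 1.71960 = 1.003.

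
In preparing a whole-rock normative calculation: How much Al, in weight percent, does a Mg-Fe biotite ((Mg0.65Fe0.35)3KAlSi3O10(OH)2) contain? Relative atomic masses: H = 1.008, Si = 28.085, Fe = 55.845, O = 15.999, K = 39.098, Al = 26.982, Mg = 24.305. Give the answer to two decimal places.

5.99 weight percent

Molar mass of (Mg0.65Fe0.35)3KAlSi3O10(OH)2: 1.95*24.305 + 1.05*55.845 + 1*39.098 + 1*26.982 + 3*28.085 + 12*15.999 + 2*1.008 = 450.371 g/mol.
Mass of Al per formula unit: 1 × 26.982 = 26.982 g.
Weight fraction Al = 26.982 / 450.371 = 0.0599.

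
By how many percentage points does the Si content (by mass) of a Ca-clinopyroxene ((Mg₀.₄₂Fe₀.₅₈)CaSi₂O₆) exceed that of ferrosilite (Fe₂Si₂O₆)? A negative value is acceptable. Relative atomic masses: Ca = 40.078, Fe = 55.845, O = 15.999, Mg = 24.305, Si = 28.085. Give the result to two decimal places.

2.63 percentage points

First mineral: 56.170 g Si in 234.840 g formula = 23.92 wt% Si.
Second mineral: 56.170 g Si in 263.854 g formula = 21.29 wt% Si.
23.92% − 21.29% gives a difference of 2.63 percentage points.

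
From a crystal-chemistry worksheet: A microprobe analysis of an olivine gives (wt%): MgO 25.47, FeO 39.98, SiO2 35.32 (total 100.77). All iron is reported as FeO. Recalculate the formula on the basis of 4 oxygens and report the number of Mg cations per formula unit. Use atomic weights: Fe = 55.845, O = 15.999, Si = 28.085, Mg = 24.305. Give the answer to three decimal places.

MgO: 25.47/40.304 = 0.63195 mol → 0.63195 mol Mg, 0.63195 mol O.
FeO: 39.98/71.844 = 0.55648 mol → 0.55648 mol Fe, 0.55648 mol O.
SiO2: 35.32/60.083 = 0.58785 mol → 0.58785 mol Si, 1.17570 mol O.
Total oxygen = 2.36413 mol. Normalization factor = 4/2.36413 = 1.69195.
Mg per 4 O = 0.63195 × 1.69195 = 1.069.

1.069 Mg apfu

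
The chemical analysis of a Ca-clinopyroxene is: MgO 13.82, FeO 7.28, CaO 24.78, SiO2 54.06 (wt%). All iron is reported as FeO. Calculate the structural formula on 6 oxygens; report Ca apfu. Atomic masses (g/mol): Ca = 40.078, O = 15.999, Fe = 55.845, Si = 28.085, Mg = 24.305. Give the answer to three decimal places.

13.82 wt% MgO ÷ 40.304 g/mol = 0.34289 mol, giving 0.34289 Mg and 0.34289 O.
7.28 wt% FeO ÷ 71.844 g/mol = 0.10133 mol, giving 0.10133 Fe and 0.10133 O.
24.78 wt% CaO ÷ 56.077 g/mol = 0.44189 mol, giving 0.44189 Ca and 0.44189 O.
54.06 wt% SiO2 ÷ 60.083 g/mol = 0.89976 mol, giving 0.89976 Si and 1.79952 O.
Oxygen sums to 2.68563; scaling by 6/2.68563 = 2.23411 puts the formula on 6 O.
Ca: 0.44189 × 2.23411 = 0.987 atoms per formula unit.

0.987 Ca apfu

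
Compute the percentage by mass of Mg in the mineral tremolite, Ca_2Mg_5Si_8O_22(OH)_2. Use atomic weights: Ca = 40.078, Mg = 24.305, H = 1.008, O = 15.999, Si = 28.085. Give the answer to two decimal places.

Formula mass = 2·40.078 + 5·24.305 + 8·28.085 + 24·15.999 + 2·1.008 = 812.353 g/mol, of which 121.525 g is Mg.
So Mg makes up 121.525/812.353 = 0.1496 of the mass, i.e. 14.96%.

14.96 mass %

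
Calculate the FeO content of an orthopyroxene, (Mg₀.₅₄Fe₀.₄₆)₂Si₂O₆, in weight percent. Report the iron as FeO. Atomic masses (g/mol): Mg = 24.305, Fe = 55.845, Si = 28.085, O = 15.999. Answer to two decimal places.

Molar mass of (Mg₀.₅₄Fe₀.₄₆)₂Si₂O₆ = 1.08×24.305 + 0.92×55.845 + 2×28.085 + 6×15.999 = 229.791 g/mol.
Each formula unit contains 0.92 Fe, equivalent to 0.92/1 = 0.9200 mol FeO.
M(FeO) = 1×55.845 + 1×15.999 = 71.844 g/mol.
Mass of FeO per formula unit = 0.9200 × 71.844 = 66.096 g.
FeO wt% = 66.096 / 229.791 × 100 = 28.76%.

28.76 wt%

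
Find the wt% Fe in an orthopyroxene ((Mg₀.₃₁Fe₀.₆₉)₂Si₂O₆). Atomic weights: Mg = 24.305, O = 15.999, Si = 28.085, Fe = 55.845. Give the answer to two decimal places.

M((Mg₀.₃₁Fe₀.₆₉)₂Si₂O₆) = 244.299 g/mol.
Fe contributes 1.38 × 55.845 = 77.066 g per mole.
77.066/244.299 = 0.3155 → 31.55%.

31.55 mass %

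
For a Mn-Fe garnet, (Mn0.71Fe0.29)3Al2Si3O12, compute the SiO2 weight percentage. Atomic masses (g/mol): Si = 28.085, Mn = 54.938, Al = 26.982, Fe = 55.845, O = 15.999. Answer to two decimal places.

Molar mass of (Mn0.71Fe0.29)3Al2Si3O12 = 2.13×54.938 + 0.87×55.845 + 2×26.982 + 3×28.085 + 12×15.999 = 495.810 g/mol.
Each formula unit contains 3 Si, equivalent to 3/1 = 3.0000 mol SiO2.
M(SiO2) = 1×28.085 + 2×15.999 = 60.083 g/mol.
Mass of SiO2 per formula unit = 3.0000 × 60.083 = 180.249 g.
SiO2 wt% = 180.249 / 495.810 × 100 = 36.35%.

36.35 wt%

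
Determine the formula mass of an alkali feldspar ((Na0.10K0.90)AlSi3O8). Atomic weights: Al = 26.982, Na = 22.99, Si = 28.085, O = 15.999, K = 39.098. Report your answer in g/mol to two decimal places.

The formula mass is the sum 0.10(22.99) + 0.90(39.098) + 1(26.982) + 3(28.085) + 8(15.999).

276.72 g/mol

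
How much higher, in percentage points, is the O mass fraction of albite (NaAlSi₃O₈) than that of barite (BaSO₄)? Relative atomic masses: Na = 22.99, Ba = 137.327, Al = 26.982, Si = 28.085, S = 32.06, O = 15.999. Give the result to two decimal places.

First mineral: 127.992 g O in 262.219 g formula = 48.81 wt% O.
Second mineral: 63.996 g O in 233.383 g formula = 27.42 wt% O.
48.81% − 27.42% gives a difference of 21.39 percentage points.

21.39 percentage points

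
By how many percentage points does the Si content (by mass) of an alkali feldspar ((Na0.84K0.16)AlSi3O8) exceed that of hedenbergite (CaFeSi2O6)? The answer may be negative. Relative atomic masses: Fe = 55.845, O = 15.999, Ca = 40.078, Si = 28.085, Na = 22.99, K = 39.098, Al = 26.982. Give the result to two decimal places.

First mineral: 84.255 g Si in 264.796 g formula = 31.82 wt% Si.
Second mineral: 56.170 g Si in 248.087 g formula = 22.64 wt% Si.
31.82% − 22.64% gives a difference of 9.18 percentage points.

9.18 percentage points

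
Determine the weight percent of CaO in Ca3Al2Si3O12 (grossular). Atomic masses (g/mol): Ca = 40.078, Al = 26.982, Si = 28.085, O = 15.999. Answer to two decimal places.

M(Ca3Al2Si3O12) = 450.441 g/mol; M(CaO) = 56.077 g/mol.
Moles CaO per formula unit = 3 Ca ÷ 1 = 3.0000.
CaO fraction = (3.0000 × 56.077) / 450.441 = 168.231/450.441 = 0.3735.

37.35 wt%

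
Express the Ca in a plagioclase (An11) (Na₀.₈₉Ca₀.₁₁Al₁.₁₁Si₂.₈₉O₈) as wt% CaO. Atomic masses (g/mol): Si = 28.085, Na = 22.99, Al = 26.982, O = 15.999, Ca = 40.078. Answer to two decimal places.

M(Na₀.₈₉Ca₀.₁₁Al₁.₁₁Si₂.₈₉O₈) = 263.977 g/mol; M(CaO) = 56.077 g/mol.
Moles CaO per formula unit = 0.11 Ca ÷ 1 = 0.1100.
CaO fraction = (0.1100 × 56.077) / 263.977 = 6.168/263.977 = 0.0234.

2.34 wt%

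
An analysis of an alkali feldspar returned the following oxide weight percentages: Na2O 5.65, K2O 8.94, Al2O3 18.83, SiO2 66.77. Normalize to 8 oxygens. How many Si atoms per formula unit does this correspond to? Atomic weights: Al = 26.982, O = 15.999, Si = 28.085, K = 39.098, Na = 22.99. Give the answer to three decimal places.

5.65 wt% Na2O ÷ 61.979 g/mol = 0.09116 mol, giving 0.18232 Na and 0.09116 O.
8.94 wt% K2O ÷ 94.195 g/mol = 0.09491 mol, giving 0.18982 K and 0.09491 O.
18.83 wt% Al2O3 ÷ 101.961 g/mol = 0.18468 mol, giving 0.36936 Al and 0.55404 O.
66.77 wt% SiO2 ÷ 60.083 g/mol = 1.11130 mol, giving 1.11130 Si and 2.22260 O.
Oxygen sums to 2.96271; scaling by 8/2.96271 = 2.70023 puts the formula on 8 O.
Si: 1.11130 × 2.70023 = 3.001 atoms per formula unit.

3.001 Si apfu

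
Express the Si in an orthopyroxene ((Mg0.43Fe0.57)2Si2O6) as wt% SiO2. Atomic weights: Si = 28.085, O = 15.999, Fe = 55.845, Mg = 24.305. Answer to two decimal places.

Molar mass of (Mg0.43Fe0.57)2Si2O6 = 0.86*24.305 + 1.14*55.845 + 2*28.085 + 6*15.999 = 236.730 g/mol.
Each formula unit contains 2 Si, equivalent to 2/1 = 2.0000 mol SiO2.
M(SiO2) = 1×28.085 + 2×15.999 = 60.083 g/mol.
Mass of SiO2 per formula unit = 2.0000 × 60.083 = 120.166 g.
SiO2 wt% = 120.166 / 236.730 × 100 = 50.76%.

50.76 wt%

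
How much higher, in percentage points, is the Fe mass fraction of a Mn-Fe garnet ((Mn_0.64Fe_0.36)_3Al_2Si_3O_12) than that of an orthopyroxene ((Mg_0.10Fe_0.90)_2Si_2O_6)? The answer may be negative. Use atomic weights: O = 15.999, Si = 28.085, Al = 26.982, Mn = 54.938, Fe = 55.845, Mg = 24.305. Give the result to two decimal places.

Fe in (Mn_0.64Fe_0.36)_3Al_2Si_3O_12: molar mass 496.001 g/mol; 1.08×55.845 = 60.313 g → 12.16 wt%.
Fe in (Mg_0.10Fe_0.90)_2Si_2O_6: molar mass 257.546 g/mol; 1.80×55.845 = 100.521 g → 39.03 wt%.
Difference = 12.16 − 39.03 = -26.87 percentage points.

-26.87 percentage points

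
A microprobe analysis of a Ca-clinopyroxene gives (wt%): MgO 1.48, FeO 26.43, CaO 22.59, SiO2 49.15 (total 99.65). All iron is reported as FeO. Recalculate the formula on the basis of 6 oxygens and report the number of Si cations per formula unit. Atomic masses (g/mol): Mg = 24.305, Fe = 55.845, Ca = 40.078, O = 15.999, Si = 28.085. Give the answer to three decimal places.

2.009 Si apfu

MgO (M=40.304): mol = 0.03672; Mg = 0.03672, O = 0.03672.
FeO (M=71.844): mol = 0.36788; Fe = 0.36788, O = 0.36788.
CaO (M=56.077): mol = 0.40284; Ca = 0.40284, O = 0.40284.
SiO2 (M=60.083): mol = 0.81804; Si = 0.81804, O = 1.63608.
ΣO = 2.44352; factor = 6/ΣO = 2.45547.
Si apfu = 0.81804 × 2.45547 = 2.009.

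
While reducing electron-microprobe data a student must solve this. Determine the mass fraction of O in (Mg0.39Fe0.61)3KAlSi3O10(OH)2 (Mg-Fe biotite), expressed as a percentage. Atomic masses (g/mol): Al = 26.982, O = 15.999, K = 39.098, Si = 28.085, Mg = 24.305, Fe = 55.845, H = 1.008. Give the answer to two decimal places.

40.42 mass %

Formula mass = 1.17*24.305 + 1.83*55.845 + 1*39.098 + 1*26.982 + 3*28.085 + 12*15.999 + 2*1.008 = 474.972 g/mol, of which 191.988 g is O.
So O makes up 191.988/474.972 = 0.4042 of the mass, i.e. 40.42%.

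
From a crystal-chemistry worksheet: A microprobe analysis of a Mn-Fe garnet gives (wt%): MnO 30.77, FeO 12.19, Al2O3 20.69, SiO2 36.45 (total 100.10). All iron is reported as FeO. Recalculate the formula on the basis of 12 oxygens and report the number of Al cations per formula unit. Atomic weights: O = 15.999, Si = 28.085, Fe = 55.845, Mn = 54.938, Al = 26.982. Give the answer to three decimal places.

MnO (M=70.937): mol = 0.43377; Mn = 0.43377, O = 0.43377.
FeO (M=71.844): mol = 0.16967; Fe = 0.16967, O = 0.16967.
Al2O3 (M=101.961): mol = 0.20292; Al = 0.40584, O = 0.60876.
SiO2 (M=60.083): mol = 0.60666; Si = 0.60666, O = 1.21332.
ΣO = 2.42552; factor = 12/ΣO = 4.94739.
Al apfu = 0.40584 × 4.94739 = 2.008.

2.008 Al apfu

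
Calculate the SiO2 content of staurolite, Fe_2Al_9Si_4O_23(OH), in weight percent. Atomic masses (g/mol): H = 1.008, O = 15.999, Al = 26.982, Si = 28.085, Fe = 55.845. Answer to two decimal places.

Molar mass of Fe_2Al_9Si_4O_23(OH) = 2·55.845 + 9·26.982 + 4·28.085 + 24·15.999 + 1·1.008 = 851.852 g/mol.
Each formula unit contains 4 Si, equivalent to 4/1 = 4.0000 mol SiO2.
M(SiO2) = 1×28.085 + 2×15.999 = 60.083 g/mol.
Mass of SiO2 per formula unit = 4.0000 × 60.083 = 240.332 g.
SiO2 wt% = 240.332 / 851.852 × 100 = 28.21%.

28.21 wt%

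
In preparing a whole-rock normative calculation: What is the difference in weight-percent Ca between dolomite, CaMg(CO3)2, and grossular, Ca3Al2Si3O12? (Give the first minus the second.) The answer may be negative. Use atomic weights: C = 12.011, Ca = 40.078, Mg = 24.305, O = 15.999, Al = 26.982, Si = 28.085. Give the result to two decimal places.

First mineral: 40.078 g Ca in 184.399 g formula = 21.73 wt% Ca.
Second mineral: 120.234 g Ca in 450.441 g formula = 26.69 wt% Ca.
21.73% − 26.69% gives a difference of -4.96 percentage points.

-4.96 percentage points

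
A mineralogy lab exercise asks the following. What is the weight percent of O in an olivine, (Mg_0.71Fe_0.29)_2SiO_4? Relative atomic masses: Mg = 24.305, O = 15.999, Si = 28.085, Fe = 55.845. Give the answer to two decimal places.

40.25 weight percent

M((Mg_0.71Fe_0.29)_2SiO_4) = 158.984 g/mol.
O contributes 4 × 15.999 = 63.996 g per mole.
63.996/158.984 = 0.4025 → 40.25%.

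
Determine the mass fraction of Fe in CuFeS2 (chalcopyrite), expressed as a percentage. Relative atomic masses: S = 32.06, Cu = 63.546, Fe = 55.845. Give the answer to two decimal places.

M(CuFeS2) = 183.511 g/mol.
Fe contributes 1 × 55.845 = 55.845 g per mole.
55.845/183.511 = 0.3043 → 30.43%.

30.43 mass %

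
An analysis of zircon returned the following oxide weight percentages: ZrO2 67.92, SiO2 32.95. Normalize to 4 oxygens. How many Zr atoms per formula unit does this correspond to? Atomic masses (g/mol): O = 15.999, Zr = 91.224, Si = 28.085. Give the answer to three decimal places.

1.003 Zr apfu

67.92 wt% ZrO2 ÷ 123.222 g/mol = 0.55120 mol, giving 0.55120 Zr and 1.10240 O.
32.95 wt% SiO2 ÷ 60.083 g/mol = 0.54841 mol, giving 0.54841 Si and 1.09682 O.
Oxygen sums to 2.19922; scaling by 4/2.19922 = 1.81883 puts the formula on 4 O.
Zr: 0.55120 × 1.81883 = 1.003 atoms per formula unit.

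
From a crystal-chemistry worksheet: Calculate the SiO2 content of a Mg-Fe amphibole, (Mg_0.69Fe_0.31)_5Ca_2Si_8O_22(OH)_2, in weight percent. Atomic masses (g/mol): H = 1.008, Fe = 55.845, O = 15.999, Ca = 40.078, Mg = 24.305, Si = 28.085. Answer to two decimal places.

Molar mass of (Mg_0.69Fe_0.31)_5Ca_2Si_8O_22(OH)_2 = 3.45*24.305 + 1.55*55.845 + 2*40.078 + 8*28.085 + 24*15.999 + 2*1.008 = 861.240 g/mol.
Each formula unit contains 8 Si, equivalent to 8/1 = 8.0000 mol SiO2.
M(SiO2) = 1×28.085 + 2×15.999 = 60.083 g/mol.
Mass of SiO2 per formula unit = 8.0000 × 60.083 = 480.664 g.
SiO2 wt% = 480.664 / 861.240 × 100 = 55.81%.

55.81 wt%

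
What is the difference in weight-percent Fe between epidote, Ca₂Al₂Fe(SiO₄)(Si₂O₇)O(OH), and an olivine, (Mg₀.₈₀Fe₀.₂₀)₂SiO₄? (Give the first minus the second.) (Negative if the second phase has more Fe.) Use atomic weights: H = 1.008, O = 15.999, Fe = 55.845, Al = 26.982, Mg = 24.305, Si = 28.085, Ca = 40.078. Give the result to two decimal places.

Fe in Ca₂Al₂Fe(SiO₄)(Si₂O₇)O(OH): molar mass 483.215 g/mol; 1×55.845 = 55.845 g → 11.56 wt%.
Fe in (Mg₀.₈₀Fe₀.₂₀)₂SiO₄: molar mass 153.307 g/mol; 0.40×55.845 = 22.338 g → 14.57 wt%.
Difference = 11.56 − 14.57 = -3.01 percentage points.

-3.01 percentage points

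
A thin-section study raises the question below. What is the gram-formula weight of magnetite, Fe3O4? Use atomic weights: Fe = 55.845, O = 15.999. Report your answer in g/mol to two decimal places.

231.53 g/mol

The formula mass is the sum 3·55.845 + 4·15.999.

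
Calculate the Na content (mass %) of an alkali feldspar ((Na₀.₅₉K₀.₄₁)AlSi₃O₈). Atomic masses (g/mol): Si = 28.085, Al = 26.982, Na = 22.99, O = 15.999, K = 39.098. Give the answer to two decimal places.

M((Na₀.₅₉K₀.₄₁)AlSi₃O₈) = 268.823 g/mol.
Na contributes 0.59 × 22.99 = 13.564 g per mole.
13.564/268.823 = 0.0505 → 5.05%.

5.05 mass %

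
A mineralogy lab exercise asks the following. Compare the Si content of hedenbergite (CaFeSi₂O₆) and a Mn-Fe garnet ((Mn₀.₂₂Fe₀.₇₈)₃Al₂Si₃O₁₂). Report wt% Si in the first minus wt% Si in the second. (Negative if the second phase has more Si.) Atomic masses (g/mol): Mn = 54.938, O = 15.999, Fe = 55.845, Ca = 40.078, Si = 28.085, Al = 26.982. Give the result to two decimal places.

Si in CaFeSi₂O₆: molar mass 248.087 g/mol; 2×28.085 = 56.170 g → 22.64 wt%.
Si in (Mn₀.₂₂Fe₀.₇₈)₃Al₂Si₃O₁₂: molar mass 497.143 g/mol; 3×28.085 = 84.255 g → 16.95 wt%.
Difference = 22.64 − 16.95 = 5.69 percentage points.

5.69 percentage points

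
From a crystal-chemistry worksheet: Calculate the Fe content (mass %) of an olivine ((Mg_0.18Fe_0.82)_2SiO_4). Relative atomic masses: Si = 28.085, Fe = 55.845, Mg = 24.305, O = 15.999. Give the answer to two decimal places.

47.60 mass %

M((Mg_0.18Fe_0.82)_2SiO_4) = 192.417 g/mol.
Fe contributes 1.64 × 55.845 = 91.586 g per mole.
91.586/192.417 = 0.4760 → 47.60%.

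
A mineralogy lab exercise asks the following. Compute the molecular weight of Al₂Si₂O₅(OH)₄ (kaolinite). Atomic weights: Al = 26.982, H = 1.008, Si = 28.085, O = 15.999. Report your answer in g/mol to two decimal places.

258.16 g/mol

The formula mass is the sum 2×26.982 + 2×28.085 + 9×15.999 + 4×1.008.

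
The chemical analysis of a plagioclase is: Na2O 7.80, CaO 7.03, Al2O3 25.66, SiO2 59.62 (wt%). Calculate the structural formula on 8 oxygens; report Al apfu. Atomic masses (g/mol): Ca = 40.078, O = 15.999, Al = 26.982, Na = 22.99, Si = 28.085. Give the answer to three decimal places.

Na2O: 7.80/61.979 = 0.12585 mol → 0.25170 mol Na, 0.12585 mol O.
CaO: 7.03/56.077 = 0.12536 mol → 0.12536 mol Ca, 0.12536 mol O.
Al2O3: 25.66/101.961 = 0.25166 mol → 0.50332 mol Al, 0.75498 mol O.
SiO2: 59.62/60.083 = 0.99229 mol → 0.99229 mol Si, 1.98458 mol O.
Total oxygen = 2.99077 mol. Normalization factor = 8/2.99077 = 2.67490.
Al per 8 O = 0.50332 × 2.67490 = 1.346.

1.346 Al apfu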